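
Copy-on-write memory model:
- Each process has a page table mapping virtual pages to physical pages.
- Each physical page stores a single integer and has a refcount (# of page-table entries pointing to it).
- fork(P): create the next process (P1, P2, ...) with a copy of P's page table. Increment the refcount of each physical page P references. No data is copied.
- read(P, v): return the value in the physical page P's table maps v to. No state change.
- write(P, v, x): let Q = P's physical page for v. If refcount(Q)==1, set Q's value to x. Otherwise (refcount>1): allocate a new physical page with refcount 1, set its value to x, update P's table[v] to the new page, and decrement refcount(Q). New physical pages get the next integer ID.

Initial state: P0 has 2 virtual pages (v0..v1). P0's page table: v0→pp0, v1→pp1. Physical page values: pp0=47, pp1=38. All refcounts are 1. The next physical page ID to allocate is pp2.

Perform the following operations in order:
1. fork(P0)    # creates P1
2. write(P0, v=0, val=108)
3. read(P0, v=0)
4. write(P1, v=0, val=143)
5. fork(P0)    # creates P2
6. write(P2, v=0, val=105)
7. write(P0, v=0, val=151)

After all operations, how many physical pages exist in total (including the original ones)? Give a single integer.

Answer: 4

Derivation:
Op 1: fork(P0) -> P1. 2 ppages; refcounts: pp0:2 pp1:2
Op 2: write(P0, v0, 108). refcount(pp0)=2>1 -> COPY to pp2. 3 ppages; refcounts: pp0:1 pp1:2 pp2:1
Op 3: read(P0, v0) -> 108. No state change.
Op 4: write(P1, v0, 143). refcount(pp0)=1 -> write in place. 3 ppages; refcounts: pp0:1 pp1:2 pp2:1
Op 5: fork(P0) -> P2. 3 ppages; refcounts: pp0:1 pp1:3 pp2:2
Op 6: write(P2, v0, 105). refcount(pp2)=2>1 -> COPY to pp3. 4 ppages; refcounts: pp0:1 pp1:3 pp2:1 pp3:1
Op 7: write(P0, v0, 151). refcount(pp2)=1 -> write in place. 4 ppages; refcounts: pp0:1 pp1:3 pp2:1 pp3:1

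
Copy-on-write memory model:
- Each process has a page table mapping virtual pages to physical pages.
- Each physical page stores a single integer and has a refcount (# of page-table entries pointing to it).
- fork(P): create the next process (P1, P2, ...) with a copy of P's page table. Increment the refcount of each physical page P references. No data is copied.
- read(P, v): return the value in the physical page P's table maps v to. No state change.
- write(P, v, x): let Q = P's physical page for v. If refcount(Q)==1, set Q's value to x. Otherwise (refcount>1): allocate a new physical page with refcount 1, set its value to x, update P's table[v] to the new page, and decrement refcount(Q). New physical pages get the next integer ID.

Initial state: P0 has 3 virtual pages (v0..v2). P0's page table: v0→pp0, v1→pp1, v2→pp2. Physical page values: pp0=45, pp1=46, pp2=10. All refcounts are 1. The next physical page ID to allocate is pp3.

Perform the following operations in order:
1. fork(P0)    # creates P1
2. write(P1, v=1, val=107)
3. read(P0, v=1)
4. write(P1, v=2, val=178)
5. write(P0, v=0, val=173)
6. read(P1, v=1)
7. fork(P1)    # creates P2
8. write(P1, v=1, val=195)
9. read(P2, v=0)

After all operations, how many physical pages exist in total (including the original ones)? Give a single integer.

Answer: 7

Derivation:
Op 1: fork(P0) -> P1. 3 ppages; refcounts: pp0:2 pp1:2 pp2:2
Op 2: write(P1, v1, 107). refcount(pp1)=2>1 -> COPY to pp3. 4 ppages; refcounts: pp0:2 pp1:1 pp2:2 pp3:1
Op 3: read(P0, v1) -> 46. No state change.
Op 4: write(P1, v2, 178). refcount(pp2)=2>1 -> COPY to pp4. 5 ppages; refcounts: pp0:2 pp1:1 pp2:1 pp3:1 pp4:1
Op 5: write(P0, v0, 173). refcount(pp0)=2>1 -> COPY to pp5. 6 ppages; refcounts: pp0:1 pp1:1 pp2:1 pp3:1 pp4:1 pp5:1
Op 6: read(P1, v1) -> 107. No state change.
Op 7: fork(P1) -> P2. 6 ppages; refcounts: pp0:2 pp1:1 pp2:1 pp3:2 pp4:2 pp5:1
Op 8: write(P1, v1, 195). refcount(pp3)=2>1 -> COPY to pp6. 7 ppages; refcounts: pp0:2 pp1:1 pp2:1 pp3:1 pp4:2 pp5:1 pp6:1
Op 9: read(P2, v0) -> 45. No state change.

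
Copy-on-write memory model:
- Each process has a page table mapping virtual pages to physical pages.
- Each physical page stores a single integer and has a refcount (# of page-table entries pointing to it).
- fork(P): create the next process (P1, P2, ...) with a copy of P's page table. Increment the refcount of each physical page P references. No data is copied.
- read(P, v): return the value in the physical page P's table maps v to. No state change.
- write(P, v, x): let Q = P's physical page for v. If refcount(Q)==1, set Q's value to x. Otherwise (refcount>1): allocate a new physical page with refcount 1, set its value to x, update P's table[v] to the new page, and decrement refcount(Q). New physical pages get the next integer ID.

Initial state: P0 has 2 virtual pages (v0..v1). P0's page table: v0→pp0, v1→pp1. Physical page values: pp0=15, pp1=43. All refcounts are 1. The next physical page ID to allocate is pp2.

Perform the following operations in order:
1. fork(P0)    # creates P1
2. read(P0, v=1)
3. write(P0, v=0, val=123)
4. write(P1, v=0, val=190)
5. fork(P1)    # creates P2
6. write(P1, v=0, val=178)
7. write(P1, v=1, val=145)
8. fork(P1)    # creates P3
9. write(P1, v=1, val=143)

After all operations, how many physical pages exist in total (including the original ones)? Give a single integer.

Answer: 6

Derivation:
Op 1: fork(P0) -> P1. 2 ppages; refcounts: pp0:2 pp1:2
Op 2: read(P0, v1) -> 43. No state change.
Op 3: write(P0, v0, 123). refcount(pp0)=2>1 -> COPY to pp2. 3 ppages; refcounts: pp0:1 pp1:2 pp2:1
Op 4: write(P1, v0, 190). refcount(pp0)=1 -> write in place. 3 ppages; refcounts: pp0:1 pp1:2 pp2:1
Op 5: fork(P1) -> P2. 3 ppages; refcounts: pp0:2 pp1:3 pp2:1
Op 6: write(P1, v0, 178). refcount(pp0)=2>1 -> COPY to pp3. 4 ppages; refcounts: pp0:1 pp1:3 pp2:1 pp3:1
Op 7: write(P1, v1, 145). refcount(pp1)=3>1 -> COPY to pp4. 5 ppages; refcounts: pp0:1 pp1:2 pp2:1 pp3:1 pp4:1
Op 8: fork(P1) -> P3. 5 ppages; refcounts: pp0:1 pp1:2 pp2:1 pp3:2 pp4:2
Op 9: write(P1, v1, 143). refcount(pp4)=2>1 -> COPY to pp5. 6 ppages; refcounts: pp0:1 pp1:2 pp2:1 pp3:2 pp4:1 pp5:1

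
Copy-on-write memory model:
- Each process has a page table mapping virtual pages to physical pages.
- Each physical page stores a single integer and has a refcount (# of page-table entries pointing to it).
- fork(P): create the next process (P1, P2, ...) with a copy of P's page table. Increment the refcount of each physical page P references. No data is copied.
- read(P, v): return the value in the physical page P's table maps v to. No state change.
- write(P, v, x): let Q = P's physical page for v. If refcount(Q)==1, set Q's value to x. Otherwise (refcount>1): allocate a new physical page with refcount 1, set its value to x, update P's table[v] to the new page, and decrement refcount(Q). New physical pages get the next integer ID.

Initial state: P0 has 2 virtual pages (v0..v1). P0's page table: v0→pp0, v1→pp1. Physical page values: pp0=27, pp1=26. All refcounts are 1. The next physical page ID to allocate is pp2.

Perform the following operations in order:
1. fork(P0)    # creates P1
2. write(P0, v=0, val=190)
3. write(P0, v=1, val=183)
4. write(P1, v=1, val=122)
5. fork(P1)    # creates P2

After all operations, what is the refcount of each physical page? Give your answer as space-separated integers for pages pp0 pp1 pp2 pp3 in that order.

Op 1: fork(P0) -> P1. 2 ppages; refcounts: pp0:2 pp1:2
Op 2: write(P0, v0, 190). refcount(pp0)=2>1 -> COPY to pp2. 3 ppages; refcounts: pp0:1 pp1:2 pp2:1
Op 3: write(P0, v1, 183). refcount(pp1)=2>1 -> COPY to pp3. 4 ppages; refcounts: pp0:1 pp1:1 pp2:1 pp3:1
Op 4: write(P1, v1, 122). refcount(pp1)=1 -> write in place. 4 ppages; refcounts: pp0:1 pp1:1 pp2:1 pp3:1
Op 5: fork(P1) -> P2. 4 ppages; refcounts: pp0:2 pp1:2 pp2:1 pp3:1

Answer: 2 2 1 1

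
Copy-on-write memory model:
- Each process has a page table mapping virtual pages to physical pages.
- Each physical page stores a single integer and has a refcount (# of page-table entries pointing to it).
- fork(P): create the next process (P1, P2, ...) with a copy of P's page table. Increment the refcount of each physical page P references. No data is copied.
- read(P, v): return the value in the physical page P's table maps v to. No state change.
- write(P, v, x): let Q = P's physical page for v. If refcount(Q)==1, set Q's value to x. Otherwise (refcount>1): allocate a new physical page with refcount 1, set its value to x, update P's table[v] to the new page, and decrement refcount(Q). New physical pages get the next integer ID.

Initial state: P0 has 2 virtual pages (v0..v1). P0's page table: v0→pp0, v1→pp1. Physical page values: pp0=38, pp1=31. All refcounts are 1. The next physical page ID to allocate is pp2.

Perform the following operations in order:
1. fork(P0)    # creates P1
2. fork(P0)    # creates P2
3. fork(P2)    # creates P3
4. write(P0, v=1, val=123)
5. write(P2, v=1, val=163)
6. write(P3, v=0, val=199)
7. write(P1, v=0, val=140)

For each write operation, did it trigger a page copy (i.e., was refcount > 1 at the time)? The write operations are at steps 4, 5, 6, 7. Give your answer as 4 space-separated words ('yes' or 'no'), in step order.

Op 1: fork(P0) -> P1. 2 ppages; refcounts: pp0:2 pp1:2
Op 2: fork(P0) -> P2. 2 ppages; refcounts: pp0:3 pp1:3
Op 3: fork(P2) -> P3. 2 ppages; refcounts: pp0:4 pp1:4
Op 4: write(P0, v1, 123). refcount(pp1)=4>1 -> COPY to pp2. 3 ppages; refcounts: pp0:4 pp1:3 pp2:1
Op 5: write(P2, v1, 163). refcount(pp1)=3>1 -> COPY to pp3. 4 ppages; refcounts: pp0:4 pp1:2 pp2:1 pp3:1
Op 6: write(P3, v0, 199). refcount(pp0)=4>1 -> COPY to pp4. 5 ppages; refcounts: pp0:3 pp1:2 pp2:1 pp3:1 pp4:1
Op 7: write(P1, v0, 140). refcount(pp0)=3>1 -> COPY to pp5. 6 ppages; refcounts: pp0:2 pp1:2 pp2:1 pp3:1 pp4:1 pp5:1

yes yes yes yes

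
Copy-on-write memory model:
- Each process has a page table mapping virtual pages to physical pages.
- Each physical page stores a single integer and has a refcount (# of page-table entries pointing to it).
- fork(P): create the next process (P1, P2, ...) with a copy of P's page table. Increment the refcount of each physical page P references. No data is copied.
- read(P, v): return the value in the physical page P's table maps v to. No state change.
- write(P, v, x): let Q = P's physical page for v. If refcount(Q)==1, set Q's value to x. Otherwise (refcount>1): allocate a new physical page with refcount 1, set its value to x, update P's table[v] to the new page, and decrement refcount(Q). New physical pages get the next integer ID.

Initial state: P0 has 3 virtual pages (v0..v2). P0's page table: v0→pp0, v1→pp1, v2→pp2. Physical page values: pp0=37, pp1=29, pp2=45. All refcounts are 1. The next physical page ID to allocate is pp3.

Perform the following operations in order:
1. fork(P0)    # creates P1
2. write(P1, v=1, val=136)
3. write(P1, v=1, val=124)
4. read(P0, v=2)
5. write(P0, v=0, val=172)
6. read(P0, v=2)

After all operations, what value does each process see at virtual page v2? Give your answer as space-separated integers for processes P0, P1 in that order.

Answer: 45 45

Derivation:
Op 1: fork(P0) -> P1. 3 ppages; refcounts: pp0:2 pp1:2 pp2:2
Op 2: write(P1, v1, 136). refcount(pp1)=2>1 -> COPY to pp3. 4 ppages; refcounts: pp0:2 pp1:1 pp2:2 pp3:1
Op 3: write(P1, v1, 124). refcount(pp3)=1 -> write in place. 4 ppages; refcounts: pp0:2 pp1:1 pp2:2 pp3:1
Op 4: read(P0, v2) -> 45. No state change.
Op 5: write(P0, v0, 172). refcount(pp0)=2>1 -> COPY to pp4. 5 ppages; refcounts: pp0:1 pp1:1 pp2:2 pp3:1 pp4:1
Op 6: read(P0, v2) -> 45. No state change.
P0: v2 -> pp2 = 45
P1: v2 -> pp2 = 45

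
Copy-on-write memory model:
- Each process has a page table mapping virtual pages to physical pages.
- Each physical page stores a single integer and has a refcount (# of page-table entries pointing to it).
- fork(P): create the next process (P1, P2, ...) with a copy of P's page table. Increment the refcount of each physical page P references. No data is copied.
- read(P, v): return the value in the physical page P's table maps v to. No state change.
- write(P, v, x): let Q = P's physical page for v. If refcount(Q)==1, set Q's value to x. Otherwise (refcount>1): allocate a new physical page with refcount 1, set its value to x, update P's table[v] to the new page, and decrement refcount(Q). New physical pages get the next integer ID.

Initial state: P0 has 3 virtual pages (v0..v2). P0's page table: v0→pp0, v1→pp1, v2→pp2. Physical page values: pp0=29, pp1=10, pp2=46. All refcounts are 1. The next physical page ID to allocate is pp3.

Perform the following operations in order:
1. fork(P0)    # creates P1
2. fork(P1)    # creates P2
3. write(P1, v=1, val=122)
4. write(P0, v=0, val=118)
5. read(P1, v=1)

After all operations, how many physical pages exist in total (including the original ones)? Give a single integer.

Answer: 5

Derivation:
Op 1: fork(P0) -> P1. 3 ppages; refcounts: pp0:2 pp1:2 pp2:2
Op 2: fork(P1) -> P2. 3 ppages; refcounts: pp0:3 pp1:3 pp2:3
Op 3: write(P1, v1, 122). refcount(pp1)=3>1 -> COPY to pp3. 4 ppages; refcounts: pp0:3 pp1:2 pp2:3 pp3:1
Op 4: write(P0, v0, 118). refcount(pp0)=3>1 -> COPY to pp4. 5 ppages; refcounts: pp0:2 pp1:2 pp2:3 pp3:1 pp4:1
Op 5: read(P1, v1) -> 122. No state change.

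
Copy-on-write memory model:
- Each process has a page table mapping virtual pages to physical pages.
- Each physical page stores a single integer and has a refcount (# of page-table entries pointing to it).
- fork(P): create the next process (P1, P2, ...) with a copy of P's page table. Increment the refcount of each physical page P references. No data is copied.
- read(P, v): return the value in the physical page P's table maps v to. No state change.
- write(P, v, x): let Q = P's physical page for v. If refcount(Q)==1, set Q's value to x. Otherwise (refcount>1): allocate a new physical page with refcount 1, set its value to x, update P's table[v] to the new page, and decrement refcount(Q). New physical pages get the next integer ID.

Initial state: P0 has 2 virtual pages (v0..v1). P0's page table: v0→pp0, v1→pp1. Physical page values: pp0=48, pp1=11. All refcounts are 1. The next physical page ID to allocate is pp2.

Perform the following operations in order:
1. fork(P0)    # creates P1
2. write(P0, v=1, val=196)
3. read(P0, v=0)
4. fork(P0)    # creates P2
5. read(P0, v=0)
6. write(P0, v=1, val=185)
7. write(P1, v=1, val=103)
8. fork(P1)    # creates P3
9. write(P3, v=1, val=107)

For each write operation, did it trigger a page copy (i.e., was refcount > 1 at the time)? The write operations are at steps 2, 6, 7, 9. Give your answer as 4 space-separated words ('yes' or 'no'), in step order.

Op 1: fork(P0) -> P1. 2 ppages; refcounts: pp0:2 pp1:2
Op 2: write(P0, v1, 196). refcount(pp1)=2>1 -> COPY to pp2. 3 ppages; refcounts: pp0:2 pp1:1 pp2:1
Op 3: read(P0, v0) -> 48. No state change.
Op 4: fork(P0) -> P2. 3 ppages; refcounts: pp0:3 pp1:1 pp2:2
Op 5: read(P0, v0) -> 48. No state change.
Op 6: write(P0, v1, 185). refcount(pp2)=2>1 -> COPY to pp3. 4 ppages; refcounts: pp0:3 pp1:1 pp2:1 pp3:1
Op 7: write(P1, v1, 103). refcount(pp1)=1 -> write in place. 4 ppages; refcounts: pp0:3 pp1:1 pp2:1 pp3:1
Op 8: fork(P1) -> P3. 4 ppages; refcounts: pp0:4 pp1:2 pp2:1 pp3:1
Op 9: write(P3, v1, 107). refcount(pp1)=2>1 -> COPY to pp4. 5 ppages; refcounts: pp0:4 pp1:1 pp2:1 pp3:1 pp4:1

yes yes no yes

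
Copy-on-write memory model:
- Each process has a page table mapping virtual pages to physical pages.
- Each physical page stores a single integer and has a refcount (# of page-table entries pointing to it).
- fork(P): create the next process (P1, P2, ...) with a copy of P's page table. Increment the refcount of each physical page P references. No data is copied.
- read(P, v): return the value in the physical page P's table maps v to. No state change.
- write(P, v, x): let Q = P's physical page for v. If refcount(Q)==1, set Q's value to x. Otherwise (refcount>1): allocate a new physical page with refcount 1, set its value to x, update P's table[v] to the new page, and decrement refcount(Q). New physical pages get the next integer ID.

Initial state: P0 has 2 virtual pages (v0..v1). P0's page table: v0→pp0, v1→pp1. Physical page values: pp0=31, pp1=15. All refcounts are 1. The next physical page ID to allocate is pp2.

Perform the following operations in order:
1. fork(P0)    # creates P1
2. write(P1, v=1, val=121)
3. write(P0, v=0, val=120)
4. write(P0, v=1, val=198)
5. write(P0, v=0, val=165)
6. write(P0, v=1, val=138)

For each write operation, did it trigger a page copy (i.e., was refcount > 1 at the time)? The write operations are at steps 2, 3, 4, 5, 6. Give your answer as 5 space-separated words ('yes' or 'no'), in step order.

Op 1: fork(P0) -> P1. 2 ppages; refcounts: pp0:2 pp1:2
Op 2: write(P1, v1, 121). refcount(pp1)=2>1 -> COPY to pp2. 3 ppages; refcounts: pp0:2 pp1:1 pp2:1
Op 3: write(P0, v0, 120). refcount(pp0)=2>1 -> COPY to pp3. 4 ppages; refcounts: pp0:1 pp1:1 pp2:1 pp3:1
Op 4: write(P0, v1, 198). refcount(pp1)=1 -> write in place. 4 ppages; refcounts: pp0:1 pp1:1 pp2:1 pp3:1
Op 5: write(P0, v0, 165). refcount(pp3)=1 -> write in place. 4 ppages; refcounts: pp0:1 pp1:1 pp2:1 pp3:1
Op 6: write(P0, v1, 138). refcount(pp1)=1 -> write in place. 4 ppages; refcounts: pp0:1 pp1:1 pp2:1 pp3:1

yes yes no no no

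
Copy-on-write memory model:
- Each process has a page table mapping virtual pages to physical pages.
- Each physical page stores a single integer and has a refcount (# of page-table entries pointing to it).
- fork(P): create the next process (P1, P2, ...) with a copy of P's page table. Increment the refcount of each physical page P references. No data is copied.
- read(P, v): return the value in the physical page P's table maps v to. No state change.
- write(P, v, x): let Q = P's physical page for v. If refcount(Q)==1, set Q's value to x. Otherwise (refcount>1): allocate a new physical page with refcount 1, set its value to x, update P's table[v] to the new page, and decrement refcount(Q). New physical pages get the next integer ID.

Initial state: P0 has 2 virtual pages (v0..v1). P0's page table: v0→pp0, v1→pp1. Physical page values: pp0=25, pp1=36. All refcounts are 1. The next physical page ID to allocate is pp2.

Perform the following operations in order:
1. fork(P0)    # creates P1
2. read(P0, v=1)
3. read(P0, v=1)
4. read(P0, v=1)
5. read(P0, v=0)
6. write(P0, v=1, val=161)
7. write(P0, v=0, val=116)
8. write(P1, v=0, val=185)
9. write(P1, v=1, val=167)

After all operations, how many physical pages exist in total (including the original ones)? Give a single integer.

Answer: 4

Derivation:
Op 1: fork(P0) -> P1. 2 ppages; refcounts: pp0:2 pp1:2
Op 2: read(P0, v1) -> 36. No state change.
Op 3: read(P0, v1) -> 36. No state change.
Op 4: read(P0, v1) -> 36. No state change.
Op 5: read(P0, v0) -> 25. No state change.
Op 6: write(P0, v1, 161). refcount(pp1)=2>1 -> COPY to pp2. 3 ppages; refcounts: pp0:2 pp1:1 pp2:1
Op 7: write(P0, v0, 116). refcount(pp0)=2>1 -> COPY to pp3. 4 ppages; refcounts: pp0:1 pp1:1 pp2:1 pp3:1
Op 8: write(P1, v0, 185). refcount(pp0)=1 -> write in place. 4 ppages; refcounts: pp0:1 pp1:1 pp2:1 pp3:1
Op 9: write(P1, v1, 167). refcount(pp1)=1 -> write in place. 4 ppages; refcounts: pp0:1 pp1:1 pp2:1 pp3:1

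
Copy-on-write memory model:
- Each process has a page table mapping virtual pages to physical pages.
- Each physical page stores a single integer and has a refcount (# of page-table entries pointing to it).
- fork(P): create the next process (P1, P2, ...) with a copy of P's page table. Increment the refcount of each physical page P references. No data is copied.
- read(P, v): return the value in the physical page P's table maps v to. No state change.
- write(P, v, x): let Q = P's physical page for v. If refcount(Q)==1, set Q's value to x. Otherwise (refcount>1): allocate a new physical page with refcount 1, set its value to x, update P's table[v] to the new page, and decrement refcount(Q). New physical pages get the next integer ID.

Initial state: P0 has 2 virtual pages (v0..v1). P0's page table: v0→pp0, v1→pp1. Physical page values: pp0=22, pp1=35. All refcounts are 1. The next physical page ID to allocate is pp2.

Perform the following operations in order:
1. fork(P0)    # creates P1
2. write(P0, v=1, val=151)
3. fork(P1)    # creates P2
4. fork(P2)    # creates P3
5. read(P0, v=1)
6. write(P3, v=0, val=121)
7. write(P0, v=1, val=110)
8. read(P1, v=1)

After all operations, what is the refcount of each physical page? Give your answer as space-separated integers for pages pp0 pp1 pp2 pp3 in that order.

Op 1: fork(P0) -> P1. 2 ppages; refcounts: pp0:2 pp1:2
Op 2: write(P0, v1, 151). refcount(pp1)=2>1 -> COPY to pp2. 3 ppages; refcounts: pp0:2 pp1:1 pp2:1
Op 3: fork(P1) -> P2. 3 ppages; refcounts: pp0:3 pp1:2 pp2:1
Op 4: fork(P2) -> P3. 3 ppages; refcounts: pp0:4 pp1:3 pp2:1
Op 5: read(P0, v1) -> 151. No state change.
Op 6: write(P3, v0, 121). refcount(pp0)=4>1 -> COPY to pp3. 4 ppages; refcounts: pp0:3 pp1:3 pp2:1 pp3:1
Op 7: write(P0, v1, 110). refcount(pp2)=1 -> write in place. 4 ppages; refcounts: pp0:3 pp1:3 pp2:1 pp3:1
Op 8: read(P1, v1) -> 35. No state change.

Answer: 3 3 1 1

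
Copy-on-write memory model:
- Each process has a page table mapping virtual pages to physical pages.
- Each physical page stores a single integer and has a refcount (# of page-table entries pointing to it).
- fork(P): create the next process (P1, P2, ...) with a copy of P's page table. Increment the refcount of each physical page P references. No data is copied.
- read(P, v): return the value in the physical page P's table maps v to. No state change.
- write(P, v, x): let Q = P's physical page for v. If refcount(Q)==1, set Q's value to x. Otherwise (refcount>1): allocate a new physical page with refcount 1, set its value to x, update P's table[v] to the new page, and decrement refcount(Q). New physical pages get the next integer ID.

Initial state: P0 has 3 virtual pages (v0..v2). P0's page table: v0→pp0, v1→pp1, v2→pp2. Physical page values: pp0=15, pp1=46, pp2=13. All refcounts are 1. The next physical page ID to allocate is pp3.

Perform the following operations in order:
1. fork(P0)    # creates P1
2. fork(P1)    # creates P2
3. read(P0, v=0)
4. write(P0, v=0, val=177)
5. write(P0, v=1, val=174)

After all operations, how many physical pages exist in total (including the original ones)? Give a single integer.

Op 1: fork(P0) -> P1. 3 ppages; refcounts: pp0:2 pp1:2 pp2:2
Op 2: fork(P1) -> P2. 3 ppages; refcounts: pp0:3 pp1:3 pp2:3
Op 3: read(P0, v0) -> 15. No state change.
Op 4: write(P0, v0, 177). refcount(pp0)=3>1 -> COPY to pp3. 4 ppages; refcounts: pp0:2 pp1:3 pp2:3 pp3:1
Op 5: write(P0, v1, 174). refcount(pp1)=3>1 -> COPY to pp4. 5 ppages; refcounts: pp0:2 pp1:2 pp2:3 pp3:1 pp4:1

Answer: 5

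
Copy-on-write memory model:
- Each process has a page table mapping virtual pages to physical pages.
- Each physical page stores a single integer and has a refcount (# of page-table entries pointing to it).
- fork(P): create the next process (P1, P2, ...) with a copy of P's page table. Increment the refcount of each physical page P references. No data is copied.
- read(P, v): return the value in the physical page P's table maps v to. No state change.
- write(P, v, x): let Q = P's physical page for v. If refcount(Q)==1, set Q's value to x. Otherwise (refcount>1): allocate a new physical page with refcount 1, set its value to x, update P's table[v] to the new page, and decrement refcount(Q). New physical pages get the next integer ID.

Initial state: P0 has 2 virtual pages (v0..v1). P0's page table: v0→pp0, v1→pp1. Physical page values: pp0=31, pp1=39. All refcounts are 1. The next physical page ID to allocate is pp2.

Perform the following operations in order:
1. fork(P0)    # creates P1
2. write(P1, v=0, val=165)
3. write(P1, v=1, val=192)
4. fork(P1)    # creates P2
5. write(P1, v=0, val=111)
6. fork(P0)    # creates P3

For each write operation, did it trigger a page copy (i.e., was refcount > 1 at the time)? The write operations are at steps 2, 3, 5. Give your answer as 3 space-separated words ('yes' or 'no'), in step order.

Op 1: fork(P0) -> P1. 2 ppages; refcounts: pp0:2 pp1:2
Op 2: write(P1, v0, 165). refcount(pp0)=2>1 -> COPY to pp2. 3 ppages; refcounts: pp0:1 pp1:2 pp2:1
Op 3: write(P1, v1, 192). refcount(pp1)=2>1 -> COPY to pp3. 4 ppages; refcounts: pp0:1 pp1:1 pp2:1 pp3:1
Op 4: fork(P1) -> P2. 4 ppages; refcounts: pp0:1 pp1:1 pp2:2 pp3:2
Op 5: write(P1, v0, 111). refcount(pp2)=2>1 -> COPY to pp4. 5 ppages; refcounts: pp0:1 pp1:1 pp2:1 pp3:2 pp4:1
Op 6: fork(P0) -> P3. 5 ppages; refcounts: pp0:2 pp1:2 pp2:1 pp3:2 pp4:1

yes yes yes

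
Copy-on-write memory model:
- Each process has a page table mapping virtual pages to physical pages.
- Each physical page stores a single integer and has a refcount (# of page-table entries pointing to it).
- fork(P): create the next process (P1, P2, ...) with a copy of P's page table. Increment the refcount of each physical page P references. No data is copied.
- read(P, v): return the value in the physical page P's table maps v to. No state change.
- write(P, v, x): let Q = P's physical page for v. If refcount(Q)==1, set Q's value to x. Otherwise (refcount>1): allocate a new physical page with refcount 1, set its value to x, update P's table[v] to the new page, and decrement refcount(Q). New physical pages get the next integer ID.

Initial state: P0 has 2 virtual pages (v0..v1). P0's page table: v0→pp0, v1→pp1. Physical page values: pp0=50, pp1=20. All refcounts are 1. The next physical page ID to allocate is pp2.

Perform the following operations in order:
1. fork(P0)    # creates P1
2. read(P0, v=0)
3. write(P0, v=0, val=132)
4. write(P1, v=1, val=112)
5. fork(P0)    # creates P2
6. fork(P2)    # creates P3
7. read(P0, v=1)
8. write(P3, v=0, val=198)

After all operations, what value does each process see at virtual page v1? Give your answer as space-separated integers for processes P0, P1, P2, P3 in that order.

Op 1: fork(P0) -> P1. 2 ppages; refcounts: pp0:2 pp1:2
Op 2: read(P0, v0) -> 50. No state change.
Op 3: write(P0, v0, 132). refcount(pp0)=2>1 -> COPY to pp2. 3 ppages; refcounts: pp0:1 pp1:2 pp2:1
Op 4: write(P1, v1, 112). refcount(pp1)=2>1 -> COPY to pp3. 4 ppages; refcounts: pp0:1 pp1:1 pp2:1 pp3:1
Op 5: fork(P0) -> P2. 4 ppages; refcounts: pp0:1 pp1:2 pp2:2 pp3:1
Op 6: fork(P2) -> P3. 4 ppages; refcounts: pp0:1 pp1:3 pp2:3 pp3:1
Op 7: read(P0, v1) -> 20. No state change.
Op 8: write(P3, v0, 198). refcount(pp2)=3>1 -> COPY to pp4. 5 ppages; refcounts: pp0:1 pp1:3 pp2:2 pp3:1 pp4:1
P0: v1 -> pp1 = 20
P1: v1 -> pp3 = 112
P2: v1 -> pp1 = 20
P3: v1 -> pp1 = 20

Answer: 20 112 20 20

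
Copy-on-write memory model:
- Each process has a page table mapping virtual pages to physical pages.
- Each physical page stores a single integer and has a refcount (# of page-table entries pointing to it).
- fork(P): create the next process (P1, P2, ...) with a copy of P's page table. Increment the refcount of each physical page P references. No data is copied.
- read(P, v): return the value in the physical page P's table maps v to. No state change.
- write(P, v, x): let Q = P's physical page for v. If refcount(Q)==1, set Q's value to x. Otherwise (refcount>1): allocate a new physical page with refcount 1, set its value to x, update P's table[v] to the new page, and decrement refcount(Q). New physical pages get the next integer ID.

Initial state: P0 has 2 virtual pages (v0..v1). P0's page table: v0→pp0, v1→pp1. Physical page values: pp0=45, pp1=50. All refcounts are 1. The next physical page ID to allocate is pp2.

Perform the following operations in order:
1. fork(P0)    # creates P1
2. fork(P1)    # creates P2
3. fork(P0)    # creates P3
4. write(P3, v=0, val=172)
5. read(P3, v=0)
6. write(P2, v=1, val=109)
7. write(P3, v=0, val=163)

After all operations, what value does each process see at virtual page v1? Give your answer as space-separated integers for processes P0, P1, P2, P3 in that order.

Answer: 50 50 109 50

Derivation:
Op 1: fork(P0) -> P1. 2 ppages; refcounts: pp0:2 pp1:2
Op 2: fork(P1) -> P2. 2 ppages; refcounts: pp0:3 pp1:3
Op 3: fork(P0) -> P3. 2 ppages; refcounts: pp0:4 pp1:4
Op 4: write(P3, v0, 172). refcount(pp0)=4>1 -> COPY to pp2. 3 ppages; refcounts: pp0:3 pp1:4 pp2:1
Op 5: read(P3, v0) -> 172. No state change.
Op 6: write(P2, v1, 109). refcount(pp1)=4>1 -> COPY to pp3. 4 ppages; refcounts: pp0:3 pp1:3 pp2:1 pp3:1
Op 7: write(P3, v0, 163). refcount(pp2)=1 -> write in place. 4 ppages; refcounts: pp0:3 pp1:3 pp2:1 pp3:1
P0: v1 -> pp1 = 50
P1: v1 -> pp1 = 50
P2: v1 -> pp3 = 109
P3: v1 -> pp1 = 50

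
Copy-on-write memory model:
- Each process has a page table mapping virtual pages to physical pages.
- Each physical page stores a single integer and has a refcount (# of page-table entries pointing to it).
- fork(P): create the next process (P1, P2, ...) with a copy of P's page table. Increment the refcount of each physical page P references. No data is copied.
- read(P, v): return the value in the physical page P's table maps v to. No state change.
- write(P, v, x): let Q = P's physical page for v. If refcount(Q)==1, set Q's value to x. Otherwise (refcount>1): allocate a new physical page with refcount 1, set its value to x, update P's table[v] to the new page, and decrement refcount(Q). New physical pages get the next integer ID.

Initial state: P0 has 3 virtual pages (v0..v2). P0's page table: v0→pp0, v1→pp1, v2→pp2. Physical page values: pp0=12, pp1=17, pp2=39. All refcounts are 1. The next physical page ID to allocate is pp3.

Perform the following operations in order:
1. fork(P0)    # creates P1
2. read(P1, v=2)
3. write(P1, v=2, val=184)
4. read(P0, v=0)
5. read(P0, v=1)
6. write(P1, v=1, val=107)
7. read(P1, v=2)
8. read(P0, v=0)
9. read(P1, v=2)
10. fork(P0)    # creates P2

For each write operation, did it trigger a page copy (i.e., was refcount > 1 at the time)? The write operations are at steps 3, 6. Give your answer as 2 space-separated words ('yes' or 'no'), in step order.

Op 1: fork(P0) -> P1. 3 ppages; refcounts: pp0:2 pp1:2 pp2:2
Op 2: read(P1, v2) -> 39. No state change.
Op 3: write(P1, v2, 184). refcount(pp2)=2>1 -> COPY to pp3. 4 ppages; refcounts: pp0:2 pp1:2 pp2:1 pp3:1
Op 4: read(P0, v0) -> 12. No state change.
Op 5: read(P0, v1) -> 17. No state change.
Op 6: write(P1, v1, 107). refcount(pp1)=2>1 -> COPY to pp4. 5 ppages; refcounts: pp0:2 pp1:1 pp2:1 pp3:1 pp4:1
Op 7: read(P1, v2) -> 184. No state change.
Op 8: read(P0, v0) -> 12. No state change.
Op 9: read(P1, v2) -> 184. No state change.
Op 10: fork(P0) -> P2. 5 ppages; refcounts: pp0:3 pp1:2 pp2:2 pp3:1 pp4:1

yes yes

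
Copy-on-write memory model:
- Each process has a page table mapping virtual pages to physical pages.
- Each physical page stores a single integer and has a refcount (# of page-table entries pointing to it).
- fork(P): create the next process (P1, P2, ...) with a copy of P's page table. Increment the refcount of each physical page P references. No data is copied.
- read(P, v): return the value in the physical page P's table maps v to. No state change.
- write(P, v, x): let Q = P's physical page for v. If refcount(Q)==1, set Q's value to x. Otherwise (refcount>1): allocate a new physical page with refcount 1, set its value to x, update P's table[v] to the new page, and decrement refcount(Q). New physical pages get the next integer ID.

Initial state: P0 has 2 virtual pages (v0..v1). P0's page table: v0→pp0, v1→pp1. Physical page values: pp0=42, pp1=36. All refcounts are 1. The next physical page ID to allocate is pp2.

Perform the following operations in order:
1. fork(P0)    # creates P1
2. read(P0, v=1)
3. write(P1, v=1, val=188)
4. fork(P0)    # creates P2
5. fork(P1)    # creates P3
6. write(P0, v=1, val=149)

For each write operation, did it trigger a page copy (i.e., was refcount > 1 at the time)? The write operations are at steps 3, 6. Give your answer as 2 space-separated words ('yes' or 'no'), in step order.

Op 1: fork(P0) -> P1. 2 ppages; refcounts: pp0:2 pp1:2
Op 2: read(P0, v1) -> 36. No state change.
Op 3: write(P1, v1, 188). refcount(pp1)=2>1 -> COPY to pp2. 3 ppages; refcounts: pp0:2 pp1:1 pp2:1
Op 4: fork(P0) -> P2. 3 ppages; refcounts: pp0:3 pp1:2 pp2:1
Op 5: fork(P1) -> P3. 3 ppages; refcounts: pp0:4 pp1:2 pp2:2
Op 6: write(P0, v1, 149). refcount(pp1)=2>1 -> COPY to pp3. 4 ppages; refcounts: pp0:4 pp1:1 pp2:2 pp3:1

yes yes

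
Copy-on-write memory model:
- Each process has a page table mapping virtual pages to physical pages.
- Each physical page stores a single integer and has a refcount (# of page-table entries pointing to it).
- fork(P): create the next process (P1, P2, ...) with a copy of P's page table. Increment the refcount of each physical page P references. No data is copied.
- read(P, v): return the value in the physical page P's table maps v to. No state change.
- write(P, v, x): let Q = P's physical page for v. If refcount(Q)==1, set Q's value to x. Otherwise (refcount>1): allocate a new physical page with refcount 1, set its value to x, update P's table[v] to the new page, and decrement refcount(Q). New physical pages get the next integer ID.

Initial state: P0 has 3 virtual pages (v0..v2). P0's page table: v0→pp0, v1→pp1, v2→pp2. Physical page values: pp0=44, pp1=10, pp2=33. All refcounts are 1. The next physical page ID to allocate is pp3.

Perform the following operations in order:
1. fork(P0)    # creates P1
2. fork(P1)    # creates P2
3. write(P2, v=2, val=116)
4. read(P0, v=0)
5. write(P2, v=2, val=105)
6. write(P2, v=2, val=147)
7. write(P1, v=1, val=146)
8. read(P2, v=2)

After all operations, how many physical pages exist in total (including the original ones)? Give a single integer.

Answer: 5

Derivation:
Op 1: fork(P0) -> P1. 3 ppages; refcounts: pp0:2 pp1:2 pp2:2
Op 2: fork(P1) -> P2. 3 ppages; refcounts: pp0:3 pp1:3 pp2:3
Op 3: write(P2, v2, 116). refcount(pp2)=3>1 -> COPY to pp3. 4 ppages; refcounts: pp0:3 pp1:3 pp2:2 pp3:1
Op 4: read(P0, v0) -> 44. No state change.
Op 5: write(P2, v2, 105). refcount(pp3)=1 -> write in place. 4 ppages; refcounts: pp0:3 pp1:3 pp2:2 pp3:1
Op 6: write(P2, v2, 147). refcount(pp3)=1 -> write in place. 4 ppages; refcounts: pp0:3 pp1:3 pp2:2 pp3:1
Op 7: write(P1, v1, 146). refcount(pp1)=3>1 -> COPY to pp4. 5 ppages; refcounts: pp0:3 pp1:2 pp2:2 pp3:1 pp4:1
Op 8: read(P2, v2) -> 147. No state change.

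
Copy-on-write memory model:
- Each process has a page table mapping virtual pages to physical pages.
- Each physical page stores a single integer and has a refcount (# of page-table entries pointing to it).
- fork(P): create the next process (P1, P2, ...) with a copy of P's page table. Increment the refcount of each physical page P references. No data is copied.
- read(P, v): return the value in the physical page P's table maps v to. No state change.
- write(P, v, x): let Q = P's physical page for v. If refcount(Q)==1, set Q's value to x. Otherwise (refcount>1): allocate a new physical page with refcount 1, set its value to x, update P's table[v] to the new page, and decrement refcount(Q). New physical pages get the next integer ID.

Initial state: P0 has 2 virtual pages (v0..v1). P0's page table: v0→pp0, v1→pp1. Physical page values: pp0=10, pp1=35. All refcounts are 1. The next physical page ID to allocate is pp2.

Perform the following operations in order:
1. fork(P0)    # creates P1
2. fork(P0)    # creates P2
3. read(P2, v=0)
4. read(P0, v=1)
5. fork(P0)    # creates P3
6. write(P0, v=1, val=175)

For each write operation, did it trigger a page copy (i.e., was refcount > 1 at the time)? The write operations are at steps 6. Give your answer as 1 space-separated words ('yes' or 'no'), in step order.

Op 1: fork(P0) -> P1. 2 ppages; refcounts: pp0:2 pp1:2
Op 2: fork(P0) -> P2. 2 ppages; refcounts: pp0:3 pp1:3
Op 3: read(P2, v0) -> 10. No state change.
Op 4: read(P0, v1) -> 35. No state change.
Op 5: fork(P0) -> P3. 2 ppages; refcounts: pp0:4 pp1:4
Op 6: write(P0, v1, 175). refcount(pp1)=4>1 -> COPY to pp2. 3 ppages; refcounts: pp0:4 pp1:3 pp2:1

yes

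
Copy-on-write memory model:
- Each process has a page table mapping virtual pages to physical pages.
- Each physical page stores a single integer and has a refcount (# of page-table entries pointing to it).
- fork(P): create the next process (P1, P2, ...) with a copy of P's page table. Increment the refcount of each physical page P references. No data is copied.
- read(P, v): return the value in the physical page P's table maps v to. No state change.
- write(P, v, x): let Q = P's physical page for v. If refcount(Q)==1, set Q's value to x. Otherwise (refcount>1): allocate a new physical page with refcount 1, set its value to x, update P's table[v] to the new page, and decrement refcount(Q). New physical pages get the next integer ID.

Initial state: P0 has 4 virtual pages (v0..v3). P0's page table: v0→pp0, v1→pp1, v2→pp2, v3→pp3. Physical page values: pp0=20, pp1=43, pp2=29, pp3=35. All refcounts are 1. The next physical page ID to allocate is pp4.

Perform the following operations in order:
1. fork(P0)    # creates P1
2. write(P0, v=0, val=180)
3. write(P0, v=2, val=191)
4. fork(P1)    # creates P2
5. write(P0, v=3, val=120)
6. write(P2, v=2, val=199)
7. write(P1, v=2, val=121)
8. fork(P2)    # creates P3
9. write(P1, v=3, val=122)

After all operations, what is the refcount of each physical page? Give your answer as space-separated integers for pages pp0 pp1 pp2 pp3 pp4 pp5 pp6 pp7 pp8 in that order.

Answer: 3 4 1 2 1 1 1 2 1

Derivation:
Op 1: fork(P0) -> P1. 4 ppages; refcounts: pp0:2 pp1:2 pp2:2 pp3:2
Op 2: write(P0, v0, 180). refcount(pp0)=2>1 -> COPY to pp4. 5 ppages; refcounts: pp0:1 pp1:2 pp2:2 pp3:2 pp4:1
Op 3: write(P0, v2, 191). refcount(pp2)=2>1 -> COPY to pp5. 6 ppages; refcounts: pp0:1 pp1:2 pp2:1 pp3:2 pp4:1 pp5:1
Op 4: fork(P1) -> P2. 6 ppages; refcounts: pp0:2 pp1:3 pp2:2 pp3:3 pp4:1 pp5:1
Op 5: write(P0, v3, 120). refcount(pp3)=3>1 -> COPY to pp6. 7 ppages; refcounts: pp0:2 pp1:3 pp2:2 pp3:2 pp4:1 pp5:1 pp6:1
Op 6: write(P2, v2, 199). refcount(pp2)=2>1 -> COPY to pp7. 8 ppages; refcounts: pp0:2 pp1:3 pp2:1 pp3:2 pp4:1 pp5:1 pp6:1 pp7:1
Op 7: write(P1, v2, 121). refcount(pp2)=1 -> write in place. 8 ppages; refcounts: pp0:2 pp1:3 pp2:1 pp3:2 pp4:1 pp5:1 pp6:1 pp7:1
Op 8: fork(P2) -> P3. 8 ppages; refcounts: pp0:3 pp1:4 pp2:1 pp3:3 pp4:1 pp5:1 pp6:1 pp7:2
Op 9: write(P1, v3, 122). refcount(pp3)=3>1 -> COPY to pp8. 9 ppages; refcounts: pp0:3 pp1:4 pp2:1 pp3:2 pp4:1 pp5:1 pp6:1 pp7:2 pp8:1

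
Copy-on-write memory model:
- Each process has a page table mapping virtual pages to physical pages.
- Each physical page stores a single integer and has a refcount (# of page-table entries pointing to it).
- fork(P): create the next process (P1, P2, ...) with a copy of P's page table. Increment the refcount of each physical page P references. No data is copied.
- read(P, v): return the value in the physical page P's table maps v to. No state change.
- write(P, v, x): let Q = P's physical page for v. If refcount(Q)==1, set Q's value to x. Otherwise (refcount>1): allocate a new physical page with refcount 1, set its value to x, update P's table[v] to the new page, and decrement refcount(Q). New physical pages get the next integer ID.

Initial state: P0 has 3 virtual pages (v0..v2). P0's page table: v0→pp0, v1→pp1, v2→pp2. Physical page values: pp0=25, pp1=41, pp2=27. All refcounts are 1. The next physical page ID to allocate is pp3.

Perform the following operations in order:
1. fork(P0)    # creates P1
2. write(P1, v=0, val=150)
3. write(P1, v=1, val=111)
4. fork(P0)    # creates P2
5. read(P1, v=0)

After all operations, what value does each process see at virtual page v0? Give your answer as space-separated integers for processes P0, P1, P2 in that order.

Answer: 25 150 25

Derivation:
Op 1: fork(P0) -> P1. 3 ppages; refcounts: pp0:2 pp1:2 pp2:2
Op 2: write(P1, v0, 150). refcount(pp0)=2>1 -> COPY to pp3. 4 ppages; refcounts: pp0:1 pp1:2 pp2:2 pp3:1
Op 3: write(P1, v1, 111). refcount(pp1)=2>1 -> COPY to pp4. 5 ppages; refcounts: pp0:1 pp1:1 pp2:2 pp3:1 pp4:1
Op 4: fork(P0) -> P2. 5 ppages; refcounts: pp0:2 pp1:2 pp2:3 pp3:1 pp4:1
Op 5: read(P1, v0) -> 150. No state change.
P0: v0 -> pp0 = 25
P1: v0 -> pp3 = 150
P2: v0 -> pp0 = 25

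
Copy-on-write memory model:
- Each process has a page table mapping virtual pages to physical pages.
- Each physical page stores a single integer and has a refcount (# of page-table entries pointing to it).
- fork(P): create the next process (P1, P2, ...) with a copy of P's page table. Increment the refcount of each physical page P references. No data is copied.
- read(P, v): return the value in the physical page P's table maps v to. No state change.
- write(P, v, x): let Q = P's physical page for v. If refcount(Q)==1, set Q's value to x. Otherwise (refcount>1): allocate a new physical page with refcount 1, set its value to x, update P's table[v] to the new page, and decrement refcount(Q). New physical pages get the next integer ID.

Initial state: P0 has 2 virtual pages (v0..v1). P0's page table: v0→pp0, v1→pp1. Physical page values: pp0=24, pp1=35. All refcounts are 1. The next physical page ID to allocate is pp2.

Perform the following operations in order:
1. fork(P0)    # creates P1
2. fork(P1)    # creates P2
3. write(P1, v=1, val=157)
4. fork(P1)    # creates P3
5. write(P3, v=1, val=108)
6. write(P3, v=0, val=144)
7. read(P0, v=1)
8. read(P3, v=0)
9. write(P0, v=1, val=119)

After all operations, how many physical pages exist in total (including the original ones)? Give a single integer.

Answer: 6

Derivation:
Op 1: fork(P0) -> P1. 2 ppages; refcounts: pp0:2 pp1:2
Op 2: fork(P1) -> P2. 2 ppages; refcounts: pp0:3 pp1:3
Op 3: write(P1, v1, 157). refcount(pp1)=3>1 -> COPY to pp2. 3 ppages; refcounts: pp0:3 pp1:2 pp2:1
Op 4: fork(P1) -> P3. 3 ppages; refcounts: pp0:4 pp1:2 pp2:2
Op 5: write(P3, v1, 108). refcount(pp2)=2>1 -> COPY to pp3. 4 ppages; refcounts: pp0:4 pp1:2 pp2:1 pp3:1
Op 6: write(P3, v0, 144). refcount(pp0)=4>1 -> COPY to pp4. 5 ppages; refcounts: pp0:3 pp1:2 pp2:1 pp3:1 pp4:1
Op 7: read(P0, v1) -> 35. No state change.
Op 8: read(P3, v0) -> 144. No state change.
Op 9: write(P0, v1, 119). refcount(pp1)=2>1 -> COPY to pp5. 6 ppages; refcounts: pp0:3 pp1:1 pp2:1 pp3:1 pp4:1 pp5:1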